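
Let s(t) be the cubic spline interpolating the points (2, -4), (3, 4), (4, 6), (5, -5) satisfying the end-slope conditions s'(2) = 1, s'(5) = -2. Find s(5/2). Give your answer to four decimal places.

Let m_i = s''(x_i). Step sizes h_i = 1, 1, 1; slopes of the chords Δ_i = (y_(i+1) - y_i)/h_i = 8, 2, -11.
  1·m_0 + 4·m_1 + 1·m_2 = 6(Δ_1 - Δ_0) = -36
  1·m_1 + 4·m_2 + 1·m_3 = 6(Δ_2 - Δ_1) = -78
Clamped end conditions give two more equations: 2h_0·m_0 + h_0·m_1 = 6(Δ_0 - s'(2)) = 42 and h_2·m_2 + 2h_2·m_3 = 6(s'(5) - Δ_2) = 54.
Solving the tridiagonal system: m_0 = 126/5, m_1 = -42/5, m_2 = -138/5, m_3 = 204/5.
On [2, 3], s(t) = -4 + 1·(t - 2) + 63/5·(t - 2)² - 28/5·(t - 2)³.
With (t - 2) = 1/2: s(5/2) = -21/20.

-1.0500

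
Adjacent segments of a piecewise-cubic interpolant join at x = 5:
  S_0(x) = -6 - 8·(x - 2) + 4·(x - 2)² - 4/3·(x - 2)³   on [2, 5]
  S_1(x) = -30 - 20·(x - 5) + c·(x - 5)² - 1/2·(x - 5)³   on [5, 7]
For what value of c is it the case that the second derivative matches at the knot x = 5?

-8

S_0''(x) = 8 - 8·(x - 2), so S_0''(5) = -16. On the right, S_1''(5) = 2c, so c = -8.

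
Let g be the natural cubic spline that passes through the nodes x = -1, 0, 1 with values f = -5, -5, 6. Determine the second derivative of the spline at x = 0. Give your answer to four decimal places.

Let M_i = g''(x_i). Step sizes h_i = 1, 1; slopes of the chords Δ_i = (y_(i+1) - y_i)/h_i = 0, 11.
  1·M_0 + 4·M_1 + 1·M_2 = 6(Δ_1 - Δ_0) = 66
Natural end conditions: M_0 = M_2 = 0.
Solving the tridiagonal system: M_0 = 0, M_1 = 33/2, M_2 = 0.

16.5000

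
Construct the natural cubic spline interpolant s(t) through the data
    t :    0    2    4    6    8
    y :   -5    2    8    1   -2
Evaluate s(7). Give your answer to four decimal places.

Let m_i = s''(x_i). Step sizes h_i = 2, 2, 2, 2; slopes of the chords Δ_i = (y_(i+1) - y_i)/h_i = 7/2, 3, -7/2, -3/2.
  2·m_0 + 8·m_1 + 2·m_2 = 6(Δ_1 - Δ_0) = -3
  2·m_1 + 8·m_2 + 2·m_3 = 6(Δ_2 - Δ_1) = -39
  2·m_2 + 8·m_3 + 2·m_4 = 6(Δ_3 - Δ_2) = 12
Natural end conditions: m_0 = m_4 = 0.
Solving the tridiagonal system: m_0 = 0, m_1 = 123/112, m_2 = -165/28, m_3 = 333/112, m_4 = 0.
On [6, 8], s(t) = 1 - 195/56·(t - 6) + 333/224·(t - 6)² - 111/448·(t - 6)³.
With (t - 6) = 1: s(7) = -557/448.

-1.2433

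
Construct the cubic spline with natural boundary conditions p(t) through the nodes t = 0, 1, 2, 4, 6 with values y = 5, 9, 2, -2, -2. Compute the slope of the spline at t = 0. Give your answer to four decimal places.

7.0952

Write M_i for p''(x_i). With h_i = 1, 1, 2, 2 and divided differences Δ_i = 4, -7, -2, 0, the continuity of p' gives the tridiagonal system
  1·M_0 + 4·M_1 + 1·M_2 = 6(Δ_1 - Δ_0) = -66
  1·M_1 + 6·M_2 + 2·M_3 = 6(Δ_2 - Δ_1) = 30
  2·M_2 + 8·M_3 + 2·M_4 = 6(Δ_3 - Δ_2) = 12
Natural end conditions: M_0 = M_4 = 0.
Solving: M_0 = 0, M_1 = -130/7, M_2 = 58/7, M_3 = -4/7, M_4 = 0.
On [0, 1], p'(t) = b_0 + 2c_0·t + 3d_0·t² with b_0 = Δ_0 - h_0(2M_0 + M_1)/6 = 149/21, c_0 = M_0/2 = 0, d_0 = (M_1 - M_0)/(6h_0) = -65/21. So p'(0) = 149/21.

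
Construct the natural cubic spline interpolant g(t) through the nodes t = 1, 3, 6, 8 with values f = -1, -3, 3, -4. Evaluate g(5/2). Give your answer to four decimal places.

Let σ_i = g''(x_i). Step sizes h_i = 2, 3, 2; slopes of the chords Δ_i = (y_(i+1) - y_i)/h_i = -1, 2, -7/2.
  2·σ_0 + 10·σ_1 + 3·σ_2 = 6(Δ_1 - Δ_0) = 18
  3·σ_1 + 10·σ_2 + 2·σ_3 = 6(Δ_2 - Δ_1) = -33
Natural end conditions: σ_0 = σ_3 = 0.
Solving the tridiagonal system: σ_0 = 0, σ_1 = 279/91, σ_2 = -384/91, σ_3 = 0.
On [1, 3], g(t) = -1 - 184/91·(t - 1) + 0·(t - 1)² + 93/364·(t - 1)³.
With (t - 1) = 3/2: g(5/2) = -1319/416.

-3.1707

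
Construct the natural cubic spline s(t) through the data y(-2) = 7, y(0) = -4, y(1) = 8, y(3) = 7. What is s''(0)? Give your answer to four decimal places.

20.1429

Put σ_i = s'' at the i-th knot. Here h = (2, 1, 2) and Δ = (-11/2, 12, -1/2), so the interior equations h_(i-1)·σ_(i-1) + 2(h_(i-1)+h_i)·σ_i + h_i·σ_(i+1) = 6(Δ_i − Δ_(i-1)) read
  2·σ_0 + 6·σ_1 + 1·σ_2 = 6(Δ_1 - Δ_0) = 105
  1·σ_1 + 6·σ_2 + 2·σ_3 = 6(Δ_2 - Δ_1) = -75
Natural end conditions: σ_0 = σ_3 = 0.
Hence σ_0 = 0, σ_1 = 141/7, σ_2 = -111/7, σ_3 = 0.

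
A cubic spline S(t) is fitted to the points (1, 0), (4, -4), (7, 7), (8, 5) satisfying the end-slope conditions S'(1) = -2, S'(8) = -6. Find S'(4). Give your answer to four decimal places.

Let M_i = S''(x_i). Step sizes h_i = 3, 3, 1; slopes of the chords Δ_i = (y_(i+1) - y_i)/h_i = -4/3, 11/3, -2.
  3·M_0 + 12·M_1 + 3·M_2 = 6(Δ_1 - Δ_0) = 30
  3·M_1 + 8·M_2 + 1·M_3 = 6(Δ_2 - Δ_1) = -34
Clamped end conditions give two more equations: 2h_0·M_0 + h_0·M_1 = 6(Δ_0 - S'(1)) = 4 and h_2·M_2 + 2h_2·M_3 = 6(S'(8) - Δ_2) = -24.
Hence M_0 = -122/93, M_1 = 368/93, M_2 = -140/31, M_3 = -302/31.
On [4, 7], S'(t) = b_1 + 2c_1·(t - 4) + 3d_1·(t - 4)² with b_1 = Δ_1 - h_1(2M_1 + M_2)/6 = 61/31, c_1 = M_1/2 = 184/93, d_1 = (M_2 - M_1)/(6h_1) = -394/837. So S'(4) = 61/31.

1.9677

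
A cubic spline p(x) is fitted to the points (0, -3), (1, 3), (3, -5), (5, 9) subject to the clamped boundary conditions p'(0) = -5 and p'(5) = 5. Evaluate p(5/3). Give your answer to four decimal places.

Put σ_i = p'' at the i-th knot. Here h = (1, 2, 2) and Δ = (6, -4, 7), so the interior equations h_(i-1)·σ_(i-1) + 2(h_(i-1)+h_i)·σ_i + h_i·σ_(i+1) = 6(Δ_i − Δ_(i-1)) read
  1·σ_0 + 6·σ_1 + 2·σ_2 = 6(Δ_1 - Δ_0) = -60
  2·σ_1 + 8·σ_2 + 2·σ_3 = 6(Δ_2 - Δ_1) = 66
Clamped end conditions give two more equations: 2h_0·σ_0 + h_0·σ_1 = 6(Δ_0 - p'(0)) = 66 and h_2·σ_2 + 2h_2·σ_3 = 6(p'(5) - Δ_2) = -12.
Forward elimination and back-substitution give σ_0 = 1024/23, σ_1 = -530/23, σ_2 = 388/23, σ_3 = -263/23.
On [1, 3], p(x) = 3 + 132/23·(x - 1) - 265/23·(x - 1)² + 153/46·(x - 1)³.
With (x - 1) = 2/3: p(5/3) = 557/207.

2.6908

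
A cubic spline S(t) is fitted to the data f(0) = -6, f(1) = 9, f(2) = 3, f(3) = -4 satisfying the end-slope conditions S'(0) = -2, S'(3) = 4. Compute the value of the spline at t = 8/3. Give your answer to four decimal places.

Put σ_i = S'' at the i-th knot. Here h = (1, 1, 1) and Δ = (15, -6, -7), so the interior equations h_(i-1)·σ_(i-1) + 2(h_(i-1)+h_i)·σ_i + h_i·σ_(i+1) = 6(Δ_i − Δ_(i-1)) read
  1·σ_0 + 4·σ_1 + 1·σ_2 = 6(Δ_1 - Δ_0) = -126
  1·σ_1 + 4·σ_2 + 1·σ_3 = 6(Δ_2 - Δ_1) = -6
Clamped end conditions give two more equations: 2h_0·σ_0 + h_0·σ_1 = 6(Δ_0 - S'(0)) = 102 and h_2·σ_2 + 2h_2·σ_3 = 6(S'(3) - Δ_2) = 66.
Solving: σ_0 = 384/5, σ_1 = -258/5, σ_2 = 18/5, σ_3 = 156/5.
On [2, 3], S(t) = 3 - 67/5·(t - 2) + 9/5·(t - 2)² + 23/5·(t - 2)³.
With (t - 2) = 2/3: S(8/3) = -509/135.

-3.7704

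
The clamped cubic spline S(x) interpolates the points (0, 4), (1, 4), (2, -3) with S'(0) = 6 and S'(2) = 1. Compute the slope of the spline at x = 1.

With M_i denoting the second derivative at x_i, h_i = 1, 1, and Δ_i = (y_(i+1) − y_i)/h_i = 0, -7:
  1·M_0 + 4·M_1 + 1·M_2 = 6(Δ_1 - Δ_0) = -42
Clamped end conditions give two more equations: 2h_0·M_0 + h_0·M_1 = 6(Δ_0 - S'(0)) = -36 and h_1·M_1 + 2h_1·M_2 = 6(S'(2) - Δ_1) = 48.
Hence M_0 = -10, M_1 = -16, M_2 = 32.
On [1, 2], S'(x) = b_1 + 2c_1·(x - 1) + 3d_1·(x - 1)² with b_1 = Δ_1 - h_1(2M_1 + M_2)/6 = -7, c_1 = M_1/2 = -8, d_1 = (M_2 - M_1)/(6h_1) = 8. So S'(1) = -7.

-7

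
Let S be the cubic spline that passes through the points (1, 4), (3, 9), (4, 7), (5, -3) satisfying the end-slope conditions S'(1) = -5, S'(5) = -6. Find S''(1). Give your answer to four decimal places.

14.6818

With M_i denoting the second derivative at x_i, h_i = 2, 1, 1, and Δ_i = (y_(i+1) − y_i)/h_i = 5/2, -2, -10:
  2·M_0 + 6·M_1 + 1·M_2 = 6(Δ_1 - Δ_0) = -27
  1·M_1 + 4·M_2 + 1·M_3 = 6(Δ_2 - Δ_1) = -48
Clamped end conditions give two more equations: 2h_0·M_0 + h_0·M_1 = 6(Δ_0 - S'(1)) = 45 and h_2·M_2 + 2h_2·M_3 = 6(S'(5) - Δ_2) = 24.
Forward elimination and back-substitution give M_0 = 323/22, M_1 = -151/22, M_2 = -167/11, M_3 = 431/22.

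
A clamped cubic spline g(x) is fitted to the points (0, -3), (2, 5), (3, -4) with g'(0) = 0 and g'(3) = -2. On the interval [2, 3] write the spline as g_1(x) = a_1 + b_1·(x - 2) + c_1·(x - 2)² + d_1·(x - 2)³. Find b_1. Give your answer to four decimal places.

-6.3333

With M_i denoting the second derivative at x_i, h_i = 2, 1, and Δ_i = (y_(i+1) − y_i)/h_i = 4, -9:
  2·M_0 + 6·M_1 + 1·M_2 = 6(Δ_1 - Δ_0) = -78
Clamped end conditions give two more equations: 2h_0·M_0 + h_0·M_1 = 6(Δ_0 - g'(0)) = 24 and h_1·M_1 + 2h_1·M_2 = 6(g'(3) - Δ_1) = 42.
Solving the tridiagonal system: M_0 = 55/3, M_1 = -74/3, M_2 = 100/3.
On [2, 3], with g_1(x) = a_1 + b_1·(x - 2) + c_1·(x - 2)² + d_1·(x - 2)³: c_1 = M_1/2 = -37/3, d_1 = (M_2 - M_1)/(6h_1) = 29/3, b_1 = Δ_1 - h_1(2M_1 + M_2)/6 = -19/3.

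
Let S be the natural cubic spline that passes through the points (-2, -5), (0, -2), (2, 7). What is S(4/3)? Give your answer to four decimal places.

3.5556

Write σ_i for S''(x_i). With h_i = 2, 2 and divided differences Δ_i = 3/2, 9/2, the continuity of S' gives the tridiagonal system
  2·σ_0 + 8·σ_1 + 2·σ_2 = 6(Δ_1 - Δ_0) = 18
Natural end conditions: σ_0 = σ_2 = 0.
Forward elimination and back-substitution give σ_0 = 0, σ_1 = 9/4, σ_2 = 0.
On [0, 2], S(t) = -2 + 3·t + 9/8·t² - 3/16·t³.
With t = 4/3: S(4/3) = 32/9.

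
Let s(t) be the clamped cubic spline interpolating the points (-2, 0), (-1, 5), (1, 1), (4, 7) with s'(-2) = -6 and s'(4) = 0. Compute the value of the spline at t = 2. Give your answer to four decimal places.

1.4327

With m_i denoting the second derivative at x_i, h_i = 1, 2, 3, and Δ_i = (y_(i+1) − y_i)/h_i = 5, -2, 2:
  1·m_0 + 6·m_1 + 2·m_2 = 6(Δ_1 - Δ_0) = -42
  2·m_1 + 10·m_2 + 3·m_3 = 6(Δ_2 - Δ_1) = 24
Clamped end conditions give two more equations: 2h_0·m_0 + h_0·m_1 = 6(Δ_0 - s'(-2)) = 66 and h_2·m_2 + 2h_2·m_3 = 6(s'(4) - Δ_2) = -12.
Forward elimination and back-substitution give m_0 = 782/19, m_1 = -310/19, m_2 = 140/19, m_3 = -108/19.
On [1, 4], s(t) = 1 - 48/19·(t - 1) + 70/19·(t - 1)² - 124/171·(t - 1)³.
With (t - 1) = 1: s(2) = 245/171.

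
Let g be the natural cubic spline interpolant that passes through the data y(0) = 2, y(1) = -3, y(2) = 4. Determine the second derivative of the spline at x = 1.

18

Put m_i = g'' at the i-th knot. Here h = (1, 1) and Δ = (-5, 7), so the interior equations h_(i-1)·m_(i-1) + 2(h_(i-1)+h_i)·m_i + h_i·m_(i+1) = 6(Δ_i − Δ_(i-1)) read
  1·m_0 + 4·m_1 + 1·m_2 = 6(Δ_1 - Δ_0) = 72
Natural end conditions: m_0 = m_2 = 0.
Solving: m_0 = 0, m_1 = 18, m_2 = 0.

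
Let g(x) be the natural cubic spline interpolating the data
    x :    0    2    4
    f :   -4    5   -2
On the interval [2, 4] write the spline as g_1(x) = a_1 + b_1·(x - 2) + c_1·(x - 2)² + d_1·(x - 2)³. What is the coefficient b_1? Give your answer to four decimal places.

With m_i denoting the second derivative at x_i, h_i = 2, 2, and Δ_i = (y_(i+1) − y_i)/h_i = 9/2, -7/2:
  2·m_0 + 8·m_1 + 2·m_2 = 6(Δ_1 - Δ_0) = -48
Natural end conditions: m_0 = m_2 = 0.
Solving: m_0 = 0, m_1 = -6, m_2 = 0.
On [2, 4], with g_1(x) = a_1 + b_1·(x - 2) + c_1·(x - 2)² + d_1·(x - 2)³: c_1 = m_1/2 = -3, d_1 = (m_2 - m_1)/(6h_1) = 1/2, b_1 = Δ_1 - h_1(2m_1 + m_2)/6 = 1/2.

0.5000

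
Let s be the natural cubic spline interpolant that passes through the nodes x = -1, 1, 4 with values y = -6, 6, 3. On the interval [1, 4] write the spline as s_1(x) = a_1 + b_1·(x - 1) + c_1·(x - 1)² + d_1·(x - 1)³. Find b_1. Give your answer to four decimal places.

3.2000

Let M_i = s''(x_i). Step sizes h_i = 2, 3; slopes of the chords Δ_i = (y_(i+1) - y_i)/h_i = 6, -1.
  2·M_0 + 10·M_1 + 3·M_2 = 6(Δ_1 - Δ_0) = -42
Natural end conditions: M_0 = M_2 = 0.
Solving: M_0 = 0, M_1 = -21/5, M_2 = 0.
On [1, 4], with s_1(x) = a_1 + b_1·(x - 1) + c_1·(x - 1)² + d_1·(x - 1)³: c_1 = M_1/2 = -21/10, d_1 = (M_2 - M_1)/(6h_1) = 7/30, b_1 = Δ_1 - h_1(2M_1 + M_2)/6 = 16/5.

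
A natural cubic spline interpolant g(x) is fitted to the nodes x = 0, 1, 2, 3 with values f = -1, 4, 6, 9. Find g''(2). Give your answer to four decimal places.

Let σ_i = g''(x_i). Step sizes h_i = 1, 1, 1; slopes of the chords Δ_i = (y_(i+1) - y_i)/h_i = 5, 2, 3.
  1·σ_0 + 4·σ_1 + 1·σ_2 = 6(Δ_1 - Δ_0) = -18
  1·σ_1 + 4·σ_2 + 1·σ_3 = 6(Δ_2 - Δ_1) = 6
Natural end conditions: σ_0 = σ_3 = 0.
Forward elimination and back-substitution give σ_0 = 0, σ_1 = -26/5, σ_2 = 14/5, σ_3 = 0.

2.8000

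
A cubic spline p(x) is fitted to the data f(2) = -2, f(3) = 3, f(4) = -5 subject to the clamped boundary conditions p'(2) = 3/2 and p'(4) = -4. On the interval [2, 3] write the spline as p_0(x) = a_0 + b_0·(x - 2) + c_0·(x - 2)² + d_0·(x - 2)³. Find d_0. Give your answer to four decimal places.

Put M_i = p'' at the i-th knot. Here h = (1, 1) and Δ = (5, -8), so the interior equations h_(i-1)·M_(i-1) + 2(h_(i-1)+h_i)·M_i + h_i·M_(i+1) = 6(Δ_i − Δ_(i-1)) read
  1·M_0 + 4·M_1 + 1·M_2 = 6(Δ_1 - Δ_0) = -78
Clamped end conditions give two more equations: 2h_0·M_0 + h_0·M_1 = 6(Δ_0 - p'(2)) = 21 and h_1·M_1 + 2h_1·M_2 = 6(p'(4) - Δ_1) = 24.
Hence M_0 = 109/4, M_1 = -67/2, M_2 = 115/4.
On [2, 3], with p_0(x) = a_0 + b_0·(x - 2) + c_0·(x - 2)² + d_0·(x - 2)³: c_0 = M_0/2 = 109/8, d_0 = (M_1 - M_0)/(6h_0) = -81/8, b_0 = Δ_0 - h_0(2M_0 + M_1)/6 = 3/2.

-10.1250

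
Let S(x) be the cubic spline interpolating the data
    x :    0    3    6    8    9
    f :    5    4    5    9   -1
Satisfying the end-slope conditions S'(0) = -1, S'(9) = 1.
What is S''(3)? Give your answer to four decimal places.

Put M_i = S'' at the i-th knot. Here h = (3, 3, 2, 1) and Δ = (-1/3, 1/3, 2, -10), so the interior equations h_(i-1)·M_(i-1) + 2(h_(i-1)+h_i)·M_i + h_i·M_(i+1) = 6(Δ_i − Δ_(i-1)) read
  3·M_0 + 12·M_1 + 3·M_2 = 6(Δ_1 - Δ_0) = 4
  3·M_1 + 10·M_2 + 2·M_3 = 6(Δ_2 - Δ_1) = 10
  2·M_2 + 6·M_3 + 1·M_4 = 6(Δ_3 - Δ_2) = -72
Clamped end conditions give two more equations: 2h_0·M_0 + h_0·M_1 = 6(Δ_0 - S'(0)) = 4 and h_3·M_3 + 2h_3·M_4 = 6(S'(9) - Δ_3) = 66.
Solving: M_0 = 149/108, M_1 = -77/54, M_2 = 611/108, M_3 = -571/27, M_4 = 2353/54.

-1.4259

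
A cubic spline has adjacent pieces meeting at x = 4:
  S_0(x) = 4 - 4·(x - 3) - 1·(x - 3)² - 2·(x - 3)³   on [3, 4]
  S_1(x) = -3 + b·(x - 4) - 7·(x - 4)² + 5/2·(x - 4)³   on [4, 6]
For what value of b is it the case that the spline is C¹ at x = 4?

S_0'(x) = -4 - 2·(x - 3) - 6·(x - 3)², so S_0'(4) = -12. On the right, S_1'(4) = b, so b = -12.

-12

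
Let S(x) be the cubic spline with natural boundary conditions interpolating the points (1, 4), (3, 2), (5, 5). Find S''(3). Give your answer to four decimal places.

Write σ_i for S''(x_i). With h_i = 2, 2 and divided differences Δ_i = -1, 3/2, the continuity of S' gives the tridiagonal system
  2·σ_0 + 8·σ_1 + 2·σ_2 = 6(Δ_1 - Δ_0) = 15
Natural end conditions: σ_0 = σ_2 = 0.
Hence σ_0 = 0, σ_1 = 15/8, σ_2 = 0.

1.8750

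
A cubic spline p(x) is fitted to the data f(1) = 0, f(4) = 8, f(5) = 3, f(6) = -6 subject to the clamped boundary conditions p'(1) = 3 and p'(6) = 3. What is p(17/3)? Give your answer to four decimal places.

With m_i denoting the second derivative at x_i, h_i = 3, 1, 1, and Δ_i = (y_(i+1) − y_i)/h_i = 8/3, -5, -9:
  3·m_0 + 8·m_1 + 1·m_2 = 6(Δ_1 - Δ_0) = -46
  1·m_1 + 4·m_2 + 1·m_3 = 6(Δ_2 - Δ_1) = -24
Clamped end conditions give two more equations: 2h_0·m_0 + h_0·m_1 = 6(Δ_0 - p'(1)) = -2 and h_2·m_2 + 2h_2·m_3 = 6(p'(6) - Δ_2) = 72.
Hence m_0 = 166/87, m_1 = -130/29, m_2 = -460/29, m_3 = 1274/29.
On [5, 6], p(x) = 3 - 320/29·(x - 5) - 230/29·(x - 5)² + 289/29·(x - 5)³.
With (x - 5) = 2/3: p(17/3) = -3859/783.

-4.9285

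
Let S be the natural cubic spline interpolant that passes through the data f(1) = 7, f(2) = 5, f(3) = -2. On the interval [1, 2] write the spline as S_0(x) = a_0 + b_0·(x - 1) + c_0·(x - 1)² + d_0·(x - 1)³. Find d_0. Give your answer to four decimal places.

Let m_i = S''(x_i). Step sizes h_i = 1, 1; slopes of the chords Δ_i = (y_(i+1) - y_i)/h_i = -2, -7.
  1·m_0 + 4·m_1 + 1·m_2 = 6(Δ_1 - Δ_0) = -30
Natural end conditions: m_0 = m_2 = 0.
Forward elimination and back-substitution give m_0 = 0, m_1 = -15/2, m_2 = 0.
On [1, 2], with S_0(x) = a_0 + b_0·(x - 1) + c_0·(x - 1)² + d_0·(x - 1)³: c_0 = m_0/2 = 0, d_0 = (m_1 - m_0)/(6h_0) = -5/4, b_0 = Δ_0 - h_0(2m_0 + m_1)/6 = -3/4.

-1.2500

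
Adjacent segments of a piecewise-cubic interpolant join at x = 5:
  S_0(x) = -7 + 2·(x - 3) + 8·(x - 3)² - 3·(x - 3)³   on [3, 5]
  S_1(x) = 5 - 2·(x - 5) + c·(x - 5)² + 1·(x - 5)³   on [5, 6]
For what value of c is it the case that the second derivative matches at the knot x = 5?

S_0''(x) = 16 - 18·(x - 3), so S_0''(5) = -20. On the right, S_1''(5) = 2c, so c = -10.

-10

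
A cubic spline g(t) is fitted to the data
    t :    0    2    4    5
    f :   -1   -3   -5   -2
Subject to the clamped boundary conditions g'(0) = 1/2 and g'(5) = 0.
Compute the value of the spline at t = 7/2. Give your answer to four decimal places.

-5.7208

With σ_i denoting the second derivative at x_i, h_i = 2, 2, 1, and Δ_i = (y_(i+1) − y_i)/h_i = -1, -1, 3:
  2·σ_0 + 8·σ_1 + 2·σ_2 = 6(Δ_1 - Δ_0) = 0
  2·σ_1 + 6·σ_2 + 1·σ_3 = 6(Δ_2 - Δ_1) = 24
Clamped end conditions give two more equations: 2h_0·σ_0 + h_0·σ_1 = 6(Δ_0 - g'(0)) = -9 and h_2·σ_2 + 2h_2·σ_3 = 6(g'(5) - Δ_2) = -18.
Forward elimination and back-substitution give σ_0 = -38/23, σ_1 = -55/46, σ_2 = 148/23, σ_3 = -281/23.
On [2, 4], g(t) = -3 - 54/23·(t - 2) - 55/92·(t - 2)² + 117/184·(t - 2)³.
With (t - 2) = 3/2: g(7/2) = -8421/1472.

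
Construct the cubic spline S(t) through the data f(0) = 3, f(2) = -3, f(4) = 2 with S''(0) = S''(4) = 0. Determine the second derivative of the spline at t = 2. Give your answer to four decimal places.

4.1250

Write M_i for S''(x_i). With h_i = 2, 2 and divided differences Δ_i = -3, 5/2, the continuity of S' gives the tridiagonal system
  2·M_0 + 8·M_1 + 2·M_2 = 6(Δ_1 - Δ_0) = 33
Natural end conditions: M_0 = M_2 = 0.
Solving the tridiagonal system: M_0 = 0, M_1 = 33/8, M_2 = 0.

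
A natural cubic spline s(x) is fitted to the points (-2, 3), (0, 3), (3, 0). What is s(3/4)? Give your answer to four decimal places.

Let m_i = s''(x_i). Step sizes h_i = 2, 3; slopes of the chords Δ_i = (y_(i+1) - y_i)/h_i = 0, -1.
  2·m_0 + 10·m_1 + 3·m_2 = 6(Δ_1 - Δ_0) = -6
Natural end conditions: m_0 = m_2 = 0.
Solving the tridiagonal system: m_0 = 0, m_1 = -3/5, m_2 = 0.
On [0, 3], s(x) = 3 - 2/5·x - 3/10·x² + 1/30·x³.
With x = 3/4: s(3/4) = 1629/640.

2.5453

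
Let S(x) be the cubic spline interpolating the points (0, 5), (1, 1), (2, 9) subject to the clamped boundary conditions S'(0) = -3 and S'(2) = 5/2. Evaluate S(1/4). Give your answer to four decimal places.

3.8066

Put m_i = S'' at the i-th knot. Here h = (1, 1) and Δ = (-4, 8), so the interior equations h_(i-1)·m_(i-1) + 2(h_(i-1)+h_i)·m_i + h_i·m_(i+1) = 6(Δ_i − Δ_(i-1)) read
  1·m_0 + 4·m_1 + 1·m_2 = 6(Δ_1 - Δ_0) = 72
Clamped end conditions give two more equations: 2h_0·m_0 + h_0·m_1 = 6(Δ_0 - S'(0)) = -6 and h_1·m_1 + 2h_1·m_2 = 6(S'(2) - Δ_1) = -33.
Solving: m_0 = -73/4, m_1 = 61/2, m_2 = -127/4.
On [0, 1], S(x) = 5 - 3·x - 73/8·x² + 65/8·x³.
With x = 1/4: S(1/4) = 1949/512.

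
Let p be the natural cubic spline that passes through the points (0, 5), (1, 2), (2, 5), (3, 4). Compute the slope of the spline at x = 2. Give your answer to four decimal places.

1.9333

With m_i denoting the second derivative at x_i, h_i = 1, 1, 1, and Δ_i = (y_(i+1) − y_i)/h_i = -3, 3, -1:
  1·m_0 + 4·m_1 + 1·m_2 = 6(Δ_1 - Δ_0) = 36
  1·m_1 + 4·m_2 + 1·m_3 = 6(Δ_2 - Δ_1) = -24
Natural end conditions: m_0 = m_3 = 0.
Solving: m_0 = 0, m_1 = 56/5, m_2 = -44/5, m_3 = 0.
On [2, 3], p'(x) = b_2 + 2c_2·(x - 2) + 3d_2·(x - 2)² with b_2 = Δ_2 - h_2(2m_2 + m_3)/6 = 29/15, c_2 = m_2/2 = -22/5, d_2 = (m_3 - m_2)/(6h_2) = 22/15. So p'(2) = 29/15.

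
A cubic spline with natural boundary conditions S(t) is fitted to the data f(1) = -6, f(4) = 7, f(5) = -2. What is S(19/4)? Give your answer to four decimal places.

0.6406

Put M_i = S'' at the i-th knot. Here h = (3, 1) and Δ = (13/3, -9), so the interior equations h_(i-1)·M_(i-1) + 2(h_(i-1)+h_i)·M_i + h_i·M_(i+1) = 6(Δ_i − Δ_(i-1)) read
  3·M_0 + 8·M_1 + 1·M_2 = 6(Δ_1 - Δ_0) = -80
Natural end conditions: M_0 = M_2 = 0.
Solving the tridiagonal system: M_0 = 0, M_1 = -10, M_2 = 0.
On [4, 5], S(t) = 7 - 17/3·(t - 4) - 5·(t - 4)² + 5/3·(t - 4)³.
With (t - 4) = 3/4: S(19/4) = 41/64.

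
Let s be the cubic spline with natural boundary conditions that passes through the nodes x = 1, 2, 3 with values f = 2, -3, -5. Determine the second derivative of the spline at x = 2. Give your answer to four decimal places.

Let σ_i = s''(x_i). Step sizes h_i = 1, 1; slopes of the chords Δ_i = (y_(i+1) - y_i)/h_i = -5, -2.
  1·σ_0 + 4·σ_1 + 1·σ_2 = 6(Δ_1 - Δ_0) = 18
Natural end conditions: σ_0 = σ_2 = 0.
Solving the tridiagonal system: σ_0 = 0, σ_1 = 9/2, σ_2 = 0.

4.5000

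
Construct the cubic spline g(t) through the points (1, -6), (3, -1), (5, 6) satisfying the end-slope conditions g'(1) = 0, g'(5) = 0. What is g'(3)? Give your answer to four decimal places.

Write M_i for g''(x_i). With h_i = 2, 2 and divided differences Δ_i = 5/2, 7/2, the continuity of g' gives the tridiagonal system
  2·M_0 + 8·M_1 + 2·M_2 = 6(Δ_1 - Δ_0) = 6
Clamped end conditions give two more equations: 2h_0·M_0 + h_0·M_1 = 6(Δ_0 - g'(1)) = 15 and h_1·M_1 + 2h_1·M_2 = 6(g'(5) - Δ_1) = -21.
Solving: M_0 = 3, M_1 = 3/2, M_2 = -6.
On [3, 5], g'(t) = b_1 + 2c_1·(t - 3) + 3d_1·(t - 3)² with b_1 = Δ_1 - h_1(2M_1 + M_2)/6 = 9/2, c_1 = M_1/2 = 3/4, d_1 = (M_2 - M_1)/(6h_1) = -5/8. So g'(3) = 9/2.

4.5000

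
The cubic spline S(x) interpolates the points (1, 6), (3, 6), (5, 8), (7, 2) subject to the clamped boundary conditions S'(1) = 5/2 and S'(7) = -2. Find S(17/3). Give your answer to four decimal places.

Write M_i for S''(x_i). With h_i = 2, 2, 2 and divided differences Δ_i = 0, 1, -3, the continuity of S' gives the tridiagonal system
  2·M_0 + 8·M_1 + 2·M_2 = 6(Δ_1 - Δ_0) = 6
  2·M_1 + 8·M_2 + 2·M_3 = 6(Δ_2 - Δ_1) = -24
Clamped end conditions give two more equations: 2h_0·M_0 + h_0·M_1 = 6(Δ_0 - S'(1)) = -15 and h_2·M_2 + 2h_2·M_3 = 6(S'(7) - Δ_2) = 6.
Forward elimination and back-substitution give M_0 = -27/5, M_1 = 33/10, M_2 = -24/5, M_3 = 39/10.
On [5, 7], S(x) = 8 - 11/10·(x - 5) - 12/5·(x - 5)² + 29/40·(x - 5)³.
With (x - 5) = 2/3: S(17/3) = 866/135.

6.4148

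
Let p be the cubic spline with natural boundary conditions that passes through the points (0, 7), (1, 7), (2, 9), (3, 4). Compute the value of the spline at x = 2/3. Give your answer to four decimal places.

6.6296

Put M_i = p'' at the i-th knot. Here h = (1, 1, 1) and Δ = (0, 2, -5), so the interior equations h_(i-1)·M_(i-1) + 2(h_(i-1)+h_i)·M_i + h_i·M_(i+1) = 6(Δ_i − Δ_(i-1)) read
  1·M_0 + 4·M_1 + 1·M_2 = 6(Δ_1 - Δ_0) = 12
  1·M_1 + 4·M_2 + 1·M_3 = 6(Δ_2 - Δ_1) = -42
Natural end conditions: M_0 = M_3 = 0.
Solving: M_0 = 0, M_1 = 6, M_2 = -12, M_3 = 0.
On [0, 1], p(x) = 7 - 1·x + 0·x² + 1·x³.
With x = 2/3: p(2/3) = 179/27.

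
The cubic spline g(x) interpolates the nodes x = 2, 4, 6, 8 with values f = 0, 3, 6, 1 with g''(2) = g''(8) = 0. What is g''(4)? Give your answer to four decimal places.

0.8000

Let m_i = g''(x_i). Step sizes h_i = 2, 2, 2; slopes of the chords Δ_i = (y_(i+1) - y_i)/h_i = 3/2, 3/2, -5/2.
  2·m_0 + 8·m_1 + 2·m_2 = 6(Δ_1 - Δ_0) = 0
  2·m_1 + 8·m_2 + 2·m_3 = 6(Δ_2 - Δ_1) = -24
Natural end conditions: m_0 = m_3 = 0.
Solving the tridiagonal system: m_0 = 0, m_1 = 4/5, m_2 = -16/5, m_3 = 0.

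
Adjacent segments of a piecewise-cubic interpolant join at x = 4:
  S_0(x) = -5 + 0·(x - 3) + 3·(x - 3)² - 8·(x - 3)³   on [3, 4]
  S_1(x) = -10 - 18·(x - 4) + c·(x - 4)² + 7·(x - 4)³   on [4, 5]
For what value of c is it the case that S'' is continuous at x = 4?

-21

S_0''(x) = 6 - 48·(x - 3), so S_0''(4) = -42. On the right, S_1''(4) = 2c, so c = -21.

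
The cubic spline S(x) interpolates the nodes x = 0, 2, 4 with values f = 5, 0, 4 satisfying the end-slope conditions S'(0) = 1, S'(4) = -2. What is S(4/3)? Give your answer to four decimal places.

With σ_i denoting the second derivative at x_i, h_i = 2, 2, and Δ_i = (y_(i+1) − y_i)/h_i = -5/2, 2:
  2·σ_0 + 8·σ_1 + 2·σ_2 = 6(Δ_1 - Δ_0) = 27
Clamped end conditions give two more equations: 2h_0·σ_0 + h_0·σ_1 = 6(Δ_0 - S'(0)) = -21 and h_1·σ_1 + 2h_1·σ_2 = 6(S'(4) - Δ_1) = -24.
Solving: σ_0 = -75/8, σ_1 = 33/4, σ_2 = -81/8.
On [0, 2], S(x) = 5 + 1·x - 75/16·x² + 47/32·x³.
With x = 4/3: S(4/3) = 40/27.

1.4815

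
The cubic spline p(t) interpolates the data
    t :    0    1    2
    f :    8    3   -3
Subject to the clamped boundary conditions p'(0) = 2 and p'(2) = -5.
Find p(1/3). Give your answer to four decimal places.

With σ_i denoting the second derivative at x_i, h_i = 1, 1, and Δ_i = (y_(i+1) − y_i)/h_i = -5, -6:
  1·σ_0 + 4·σ_1 + 1·σ_2 = 6(Δ_1 - Δ_0) = -6
Clamped end conditions give two more equations: 2h_0·σ_0 + h_0·σ_1 = 6(Δ_0 - p'(0)) = -42 and h_1·σ_1 + 2h_1·σ_2 = 6(p'(2) - Δ_1) = 6.
Solving the tridiagonal system: σ_0 = -23, σ_1 = 4, σ_2 = 1.
On [0, 1], p(t) = 8 + 2·t - 23/2·t² + 9/2·t³.
With t = 1/3: p(1/3) = 68/9.

7.5556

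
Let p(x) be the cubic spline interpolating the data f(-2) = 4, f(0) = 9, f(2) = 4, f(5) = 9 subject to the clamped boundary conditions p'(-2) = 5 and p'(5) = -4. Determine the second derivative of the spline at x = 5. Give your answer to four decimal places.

Let M_i = p''(x_i). Step sizes h_i = 2, 2, 3; slopes of the chords Δ_i = (y_(i+1) - y_i)/h_i = 5/2, -5/2, 5/3.
  2·M_0 + 8·M_1 + 2·M_2 = 6(Δ_1 - Δ_0) = -30
  2·M_1 + 10·M_2 + 3·M_3 = 6(Δ_2 - Δ_1) = 25
Clamped end conditions give two more equations: 2h_0·M_0 + h_0·M_1 = 6(Δ_0 - p'(-2)) = -15 and h_2·M_2 + 2h_2·M_3 = 6(p'(5) - Δ_2) = -34.
Solving: M_0 = -47/37, M_1 = -367/74, M_2 = 226/37, M_3 = -968/111.

-8.7207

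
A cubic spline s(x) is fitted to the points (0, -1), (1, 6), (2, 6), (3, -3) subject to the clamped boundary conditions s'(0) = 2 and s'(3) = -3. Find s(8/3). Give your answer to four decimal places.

-0.7901

Write M_i for s''(x_i). With h_i = 1, 1, 1 and divided differences Δ_i = 7, 0, -9, the continuity of s' gives the tridiagonal system
  1·M_0 + 4·M_1 + 1·M_2 = 6(Δ_1 - Δ_0) = -42
  1·M_1 + 4·M_2 + 1·M_3 = 6(Δ_2 - Δ_1) = -54
Clamped end conditions give two more equations: 2h_0·M_0 + h_0·M_1 = 6(Δ_0 - s'(0)) = 30 and h_2·M_2 + 2h_2·M_3 = 6(s'(3) - Δ_2) = 36.
Forward elimination and back-substitution give M_0 = 62/3, M_1 = -34/3, M_2 = -52/3, M_3 = 80/3.
On [2, 3], s(x) = 6 - 23/3·(x - 2) - 26/3·(x - 2)² + 22/3·(x - 2)³.
With (x - 2) = 2/3: s(8/3) = -64/81.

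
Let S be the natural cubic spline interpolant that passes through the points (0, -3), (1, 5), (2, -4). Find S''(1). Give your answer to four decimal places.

Put M_i = S'' at the i-th knot. Here h = (1, 1) and Δ = (8, -9), so the interior equations h_(i-1)·M_(i-1) + 2(h_(i-1)+h_i)·M_i + h_i·M_(i+1) = 6(Δ_i − Δ_(i-1)) read
  1·M_0 + 4·M_1 + 1·M_2 = 6(Δ_1 - Δ_0) = -102
Natural end conditions: M_0 = M_2 = 0.
Solving the tridiagonal system: M_0 = 0, M_1 = -51/2, M_2 = 0.

-25.5000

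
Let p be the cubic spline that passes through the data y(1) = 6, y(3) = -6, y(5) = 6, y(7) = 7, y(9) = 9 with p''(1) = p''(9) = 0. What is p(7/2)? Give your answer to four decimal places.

-4.2179

Write σ_i for p''(x_i). With h_i = 2, 2, 2, 2 and divided differences Δ_i = -6, 6, 1/2, 1, the continuity of p' gives the tridiagonal system
  2·σ_0 + 8·σ_1 + 2·σ_2 = 6(Δ_1 - Δ_0) = 72
  2·σ_1 + 8·σ_2 + 2·σ_3 = 6(Δ_2 - Δ_1) = -33
  2·σ_2 + 8·σ_3 + 2·σ_4 = 6(Δ_3 - Δ_2) = 3
Natural end conditions: σ_0 = σ_4 = 0.
Solving the tridiagonal system: σ_0 = 0, σ_1 = 1215/112, σ_2 = -207/28, σ_3 = 249/112, σ_4 = 0.
On [3, 5], p(x) = -6 + 69/56·(x - 3) + 1215/224·(x - 3)² - 681/448·(x - 3)³.
With (x - 3) = 1/2: p(7/2) = -15117/3584.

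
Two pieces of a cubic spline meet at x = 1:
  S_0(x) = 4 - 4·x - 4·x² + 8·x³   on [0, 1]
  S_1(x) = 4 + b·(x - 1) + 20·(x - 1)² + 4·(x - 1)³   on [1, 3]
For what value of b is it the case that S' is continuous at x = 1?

S_0'(x) = -4 - 8·x + 24·x², so S_0'(1) = 12. On the right, S_1'(1) = b, so b = 12.

12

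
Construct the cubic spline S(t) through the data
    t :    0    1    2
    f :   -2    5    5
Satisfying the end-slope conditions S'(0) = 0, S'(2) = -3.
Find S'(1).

6

Put M_i = S'' at the i-th knot. Here h = (1, 1) and Δ = (7, 0), so the interior equations h_(i-1)·M_(i-1) + 2(h_(i-1)+h_i)·M_i + h_i·M_(i+1) = 6(Δ_i − Δ_(i-1)) read
  1·M_0 + 4·M_1 + 1·M_2 = 6(Δ_1 - Δ_0) = -42
Clamped end conditions give two more equations: 2h_0·M_0 + h_0·M_1 = 6(Δ_0 - S'(0)) = 42 and h_1·M_1 + 2h_1·M_2 = 6(S'(2) - Δ_1) = -18.
Solving the tridiagonal system: M_0 = 30, M_1 = -18, M_2 = 0.
On [1, 2], S'(t) = b_1 + 2c_1·(t - 1) + 3d_1·(t - 1)² with b_1 = Δ_1 - h_1(2M_1 + M_2)/6 = 6, c_1 = M_1/2 = -9, d_1 = (M_2 - M_1)/(6h_1) = 3. So S'(1) = 6.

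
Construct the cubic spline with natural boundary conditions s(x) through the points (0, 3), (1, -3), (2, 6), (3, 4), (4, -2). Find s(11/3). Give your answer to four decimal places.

Let σ_i = s''(x_i). Step sizes h_i = 1, 1, 1, 1; slopes of the chords Δ_i = (y_(i+1) - y_i)/h_i = -6, 9, -2, -6.
  1·σ_0 + 4·σ_1 + 1·σ_2 = 6(Δ_1 - Δ_0) = 90
  1·σ_1 + 4·σ_2 + 1·σ_3 = 6(Δ_2 - Δ_1) = -66
  1·σ_2 + 4·σ_3 + 1·σ_4 = 6(Δ_3 - Δ_2) = -24
Natural end conditions: σ_0 = σ_4 = 0.
Solving the tridiagonal system: σ_0 = 0, σ_1 = 795/28, σ_2 = -165/7, σ_3 = -3/28, σ_4 = 0.
On [3, 4], s(x) = 4 - 167/28·(x - 3) - 3/56·(x - 3)² + 1/56·(x - 3)³.
With (x - 3) = 2/3: s(11/3) = 1/189.

0.0053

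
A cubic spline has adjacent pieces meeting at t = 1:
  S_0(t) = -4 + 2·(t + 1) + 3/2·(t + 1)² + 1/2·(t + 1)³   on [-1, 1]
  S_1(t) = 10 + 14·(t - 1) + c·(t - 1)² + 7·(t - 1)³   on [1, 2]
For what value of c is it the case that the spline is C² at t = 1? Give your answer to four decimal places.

S_0''(t) = 3 + 3·(t + 1), so S_0''(1) = 9. On the right, S_1''(1) = 2c, so c = 9/2.

4.5000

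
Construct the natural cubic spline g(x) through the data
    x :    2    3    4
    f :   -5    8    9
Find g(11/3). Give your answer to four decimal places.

9.5556

Write M_i for g''(x_i). With h_i = 1, 1 and divided differences Δ_i = 13, 1, the continuity of g' gives the tridiagonal system
  1·M_0 + 4·M_1 + 1·M_2 = 6(Δ_1 - Δ_0) = -72
Natural end conditions: M_0 = M_2 = 0.
Hence M_0 = 0, M_1 = -18, M_2 = 0.
On [3, 4], g(x) = 8 + 7·(x - 3) - 9·(x - 3)² + 3·(x - 3)³.
With (x - 3) = 2/3: g(11/3) = 86/9.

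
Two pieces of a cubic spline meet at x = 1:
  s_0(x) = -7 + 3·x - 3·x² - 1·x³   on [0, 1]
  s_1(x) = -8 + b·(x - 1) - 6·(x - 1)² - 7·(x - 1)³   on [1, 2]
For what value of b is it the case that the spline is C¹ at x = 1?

-6

s_0'(x) = 3 - 6·x - 3·x², so s_0'(1) = -6. On the right, s_1'(1) = b, so b = -6.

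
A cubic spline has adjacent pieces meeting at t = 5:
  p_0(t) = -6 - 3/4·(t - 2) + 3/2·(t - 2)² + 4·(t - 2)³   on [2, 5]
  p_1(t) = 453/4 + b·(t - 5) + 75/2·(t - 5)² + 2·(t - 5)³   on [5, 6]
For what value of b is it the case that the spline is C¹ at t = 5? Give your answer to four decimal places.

116.2500

p_0'(t) = -3/4 + 3·(t - 2) + 12·(t - 2)², so p_0'(5) = 465/4. On the right, p_1'(5) = b, so b = 465/4.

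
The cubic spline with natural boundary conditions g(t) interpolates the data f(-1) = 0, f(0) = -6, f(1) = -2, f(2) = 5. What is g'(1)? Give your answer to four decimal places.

Let m_i = g''(x_i). Step sizes h_i = 1, 1, 1; slopes of the chords Δ_i = (y_(i+1) - y_i)/h_i = -6, 4, 7.
  1·m_0 + 4·m_1 + 1·m_2 = 6(Δ_1 - Δ_0) = 60
  1·m_1 + 4·m_2 + 1·m_3 = 6(Δ_2 - Δ_1) = 18
Natural end conditions: m_0 = m_3 = 0.
Solving: m_0 = 0, m_1 = 74/5, m_2 = 4/5, m_3 = 0.
On [1, 2], g'(t) = b_2 + 2c_2·(t - 1) + 3d_2·(t - 1)² with b_2 = Δ_2 - h_2(2m_2 + m_3)/6 = 101/15, c_2 = m_2/2 = 2/5, d_2 = (m_3 - m_2)/(6h_2) = -2/15. So g'(1) = 101/15.

6.7333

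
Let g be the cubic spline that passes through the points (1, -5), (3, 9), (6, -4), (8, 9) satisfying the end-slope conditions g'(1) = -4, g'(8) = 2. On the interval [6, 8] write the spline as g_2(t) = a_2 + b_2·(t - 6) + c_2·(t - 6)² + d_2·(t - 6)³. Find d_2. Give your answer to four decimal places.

-2.3151

Write M_i for g''(x_i). With h_i = 2, 3, 2 and divided differences Δ_i = 7, -13/3, 13/2, the continuity of g' gives the tridiagonal system
  2·M_0 + 10·M_1 + 3·M_2 = 6(Δ_1 - Δ_0) = -68
  3·M_1 + 10·M_2 + 2·M_3 = 6(Δ_2 - Δ_1) = 65
Clamped end conditions give two more equations: 2h_0·M_0 + h_0·M_1 = 6(Δ_0 - g'(1)) = 66 and h_2·M_2 + 2h_2·M_3 = 6(g'(8) - Δ_2) = -27.
Solving the tridiagonal system: M_0 = 2347/96, M_1 = -763/48, M_2 = 673/48, M_3 = -1321/96.
On [6, 8], with g_2(t) = a_2 + b_2·(t - 6) + c_2·(t - 6)² + d_2·(t - 6)³: c_2 = M_2/2 = 673/96, d_2 = (M_3 - M_2)/(6h_2) = -889/384, b_2 = Δ_2 - h_2(2M_2 + M_3)/6 = 167/96.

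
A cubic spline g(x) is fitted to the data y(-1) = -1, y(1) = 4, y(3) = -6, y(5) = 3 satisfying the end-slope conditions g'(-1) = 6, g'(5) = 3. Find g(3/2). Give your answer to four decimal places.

1.5375

Let m_i = g''(x_i). Step sizes h_i = 2, 2, 2; slopes of the chords Δ_i = (y_(i+1) - y_i)/h_i = 5/2, -5, 9/2.
  2·m_0 + 8·m_1 + 2·m_2 = 6(Δ_1 - Δ_0) = -45
  2·m_1 + 8·m_2 + 2·m_3 = 6(Δ_2 - Δ_1) = 57
Clamped end conditions give two more equations: 2h_0·m_0 + h_0·m_1 = 6(Δ_0 - g'(-1)) = -21 and h_2·m_2 + 2h_2·m_3 = 6(g'(5) - Δ_2) = -9.
Solving: m_0 = -6/5, m_1 = -81/10, m_2 = 111/10, m_3 = -39/5.
On [1, 3], g(x) = 4 - 33/10·(x - 1) - 81/20·(x - 1)² + 8/5·(x - 1)³.
With (x - 1) = 1/2: g(3/2) = 123/80.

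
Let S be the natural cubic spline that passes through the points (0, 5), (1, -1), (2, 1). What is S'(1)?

-2

With m_i denoting the second derivative at x_i, h_i = 1, 1, and Δ_i = (y_(i+1) − y_i)/h_i = -6, 2:
  1·m_0 + 4·m_1 + 1·m_2 = 6(Δ_1 - Δ_0) = 48
Natural end conditions: m_0 = m_2 = 0.
Forward elimination and back-substitution give m_0 = 0, m_1 = 12, m_2 = 0.
On [1, 2], S'(x) = b_1 + 2c_1·(x - 1) + 3d_1·(x - 1)² with b_1 = Δ_1 - h_1(2m_1 + m_2)/6 = -2, c_1 = m_1/2 = 6, d_1 = (m_2 - m_1)/(6h_1) = -2. So S'(1) = -2.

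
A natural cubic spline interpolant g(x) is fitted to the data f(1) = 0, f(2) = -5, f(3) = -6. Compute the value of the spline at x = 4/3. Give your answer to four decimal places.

Write M_i for g''(x_i). With h_i = 1, 1 and divided differences Δ_i = -5, -1, the continuity of g' gives the tridiagonal system
  1·M_0 + 4·M_1 + 1·M_2 = 6(Δ_1 - Δ_0) = 24
Natural end conditions: M_0 = M_2 = 0.
Hence M_0 = 0, M_1 = 6, M_2 = 0.
On [1, 2], g(x) = 0 - 6·(x - 1) + 0·(x - 1)² + 1·(x - 1)³.
With (x - 1) = 1/3: g(4/3) = -53/27.

-1.9630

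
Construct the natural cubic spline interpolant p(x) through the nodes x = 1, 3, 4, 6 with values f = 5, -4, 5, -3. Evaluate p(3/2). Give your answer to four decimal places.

0.2321

Write M_i for p''(x_i). With h_i = 2, 1, 2 and divided differences Δ_i = -9/2, 9, -4, the continuity of p' gives the tridiagonal system
  2·M_0 + 6·M_1 + 1·M_2 = 6(Δ_1 - Δ_0) = 81
  1·M_1 + 6·M_2 + 2·M_3 = 6(Δ_2 - Δ_1) = -78
Natural end conditions: M_0 = M_3 = 0.
Forward elimination and back-substitution give M_0 = 0, M_1 = 564/35, M_2 = -549/35, M_3 = 0.
On [1, 3], p(x) = 5 - 691/70·(x - 1) + 0·(x - 1)² + 47/35·(x - 1)³.
With (x - 1) = 1/2: p(3/2) = 13/56.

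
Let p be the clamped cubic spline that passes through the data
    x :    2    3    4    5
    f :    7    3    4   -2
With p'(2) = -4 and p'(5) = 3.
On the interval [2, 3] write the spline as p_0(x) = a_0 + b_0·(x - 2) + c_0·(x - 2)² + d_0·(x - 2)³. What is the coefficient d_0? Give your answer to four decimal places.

Let M_i = p''(x_i). Step sizes h_i = 1, 1, 1; slopes of the chords Δ_i = (y_(i+1) - y_i)/h_i = -4, 1, -6.
  1·M_0 + 4·M_1 + 1·M_2 = 6(Δ_1 - Δ_0) = 30
  1·M_1 + 4·M_2 + 1·M_3 = 6(Δ_2 - Δ_1) = -42
Clamped end conditions give two more equations: 2h_0·M_0 + h_0·M_1 = 6(Δ_0 - p'(2)) = 0 and h_2·M_2 + 2h_2·M_3 = 6(p'(5) - Δ_2) = 54.
Forward elimination and back-substitution give M_0 = -116/15, M_1 = 232/15, M_2 = -362/15, M_3 = 586/15.
On [2, 3], with p_0(x) = a_0 + b_0·(x - 2) + c_0·(x - 2)² + d_0·(x - 2)³: c_0 = M_0/2 = -58/15, d_0 = (M_1 - M_0)/(6h_0) = 58/15, b_0 = Δ_0 - h_0(2M_0 + M_1)/6 = -4.

3.8667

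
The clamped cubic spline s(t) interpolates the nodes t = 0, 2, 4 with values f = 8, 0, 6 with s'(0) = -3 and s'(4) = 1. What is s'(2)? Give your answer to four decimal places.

Put M_i = s'' at the i-th knot. Here h = (2, 2) and Δ = (-4, 3), so the interior equations h_(i-1)·M_(i-1) + 2(h_(i-1)+h_i)·M_i + h_i·M_(i+1) = 6(Δ_i − Δ_(i-1)) read
  2·M_0 + 8·M_1 + 2·M_2 = 6(Δ_1 - Δ_0) = 42
Clamped end conditions give two more equations: 2h_0·M_0 + h_0·M_1 = 6(Δ_0 - s'(0)) = -6 and h_1·M_1 + 2h_1·M_2 = 6(s'(4) - Δ_1) = -12.
Solving: M_0 = -23/4, M_1 = 17/2, M_2 = -29/4.
On [2, 4], s'(t) = b_1 + 2c_1·(t - 2) + 3d_1·(t - 2)² with b_1 = Δ_1 - h_1(2M_1 + M_2)/6 = -1/4, c_1 = M_1/2 = 17/4, d_1 = (M_2 - M_1)/(6h_1) = -21/16. So s'(2) = -1/4.

-0.2500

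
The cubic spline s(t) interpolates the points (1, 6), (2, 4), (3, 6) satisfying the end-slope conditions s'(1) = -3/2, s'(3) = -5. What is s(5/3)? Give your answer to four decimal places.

With M_i denoting the second derivative at x_i, h_i = 1, 1, and Δ_i = (y_(i+1) − y_i)/h_i = -2, 2:
  1·M_0 + 4·M_1 + 1·M_2 = 6(Δ_1 - Δ_0) = 24
Clamped end conditions give two more equations: 2h_0·M_0 + h_0·M_1 = 6(Δ_0 - s'(1)) = -3 and h_1·M_1 + 2h_1·M_2 = 6(s'(3) - Δ_1) = -42.
Hence M_0 = -37/4, M_1 = 31/2, M_2 = -115/4.
On [1, 2], s(t) = 6 - 3/2·(t - 1) - 37/8·(t - 1)² + 33/8·(t - 1)³.
With (t - 1) = 2/3: s(5/3) = 25/6.

4.1667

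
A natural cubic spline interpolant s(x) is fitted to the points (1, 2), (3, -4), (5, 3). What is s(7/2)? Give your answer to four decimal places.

-3.3164

With σ_i denoting the second derivative at x_i, h_i = 2, 2, and Δ_i = (y_(i+1) − y_i)/h_i = -3, 7/2:
  2·σ_0 + 8·σ_1 + 2·σ_2 = 6(Δ_1 - Δ_0) = 39
Natural end conditions: σ_0 = σ_2 = 0.
Forward elimination and back-substitution give σ_0 = 0, σ_1 = 39/8, σ_2 = 0.
On [3, 5], s(x) = -4 + 1/4·(x - 3) + 39/16·(x - 3)² - 13/32·(x - 3)³.
With (x - 3) = 1/2: s(7/2) = -849/256.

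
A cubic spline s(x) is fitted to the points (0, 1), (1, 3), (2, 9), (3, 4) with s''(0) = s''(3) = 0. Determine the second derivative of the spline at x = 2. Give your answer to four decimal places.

Put σ_i = s'' at the i-th knot. Here h = (1, 1, 1) and Δ = (2, 6, -5), so the interior equations h_(i-1)·σ_(i-1) + 2(h_(i-1)+h_i)·σ_i + h_i·σ_(i+1) = 6(Δ_i − Δ_(i-1)) read
  1·σ_0 + 4·σ_1 + 1·σ_2 = 6(Δ_1 - Δ_0) = 24
  1·σ_1 + 4·σ_2 + 1·σ_3 = 6(Δ_2 - Δ_1) = -66
Natural end conditions: σ_0 = σ_3 = 0.
Solving the tridiagonal system: σ_0 = 0, σ_1 = 54/5, σ_2 = -96/5, σ_3 = 0.

-19.2000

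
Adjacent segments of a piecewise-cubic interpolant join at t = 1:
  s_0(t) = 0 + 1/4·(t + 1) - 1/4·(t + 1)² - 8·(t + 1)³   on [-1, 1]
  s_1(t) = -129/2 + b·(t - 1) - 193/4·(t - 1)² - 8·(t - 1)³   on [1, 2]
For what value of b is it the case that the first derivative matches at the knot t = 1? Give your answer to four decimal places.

-96.7500

s_0'(t) = 1/4 - 1/2·(t + 1) - 24·(t + 1)², so s_0'(1) = -387/4. On the right, s_1'(1) = b, so b = -387/4.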